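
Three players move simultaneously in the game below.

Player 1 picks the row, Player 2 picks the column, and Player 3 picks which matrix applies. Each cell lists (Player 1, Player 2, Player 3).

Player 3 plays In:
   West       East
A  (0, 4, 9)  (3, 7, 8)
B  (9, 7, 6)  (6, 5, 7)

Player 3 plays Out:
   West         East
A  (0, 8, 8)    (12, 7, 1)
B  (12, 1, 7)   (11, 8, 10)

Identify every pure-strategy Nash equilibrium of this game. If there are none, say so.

Player 1 against (West, In): payoffs 0, 9 → best response B.
Player 1 against (West, Out): payoffs 0, 12 → best response B.
Player 1 against (East, In): payoffs 3, 6 → best response B.
Player 1 against (East, Out): payoffs 12, 11 → best response A.
Player 2 against (A, In): payoffs 4, 7 → best response East.
Player 2 against (A, Out): payoffs 8, 7 → best response West.
Player 2 against (B, In): payoffs 7, 5 → best response West.
Player 2 against (B, Out): payoffs 1, 8 → best response East.
Player 3 against (A, West): payoffs 9, 8 → best response In.
Player 3 against (A, East): payoffs 8, 1 → best response In.
Player 3 against (B, West): payoffs 6, 7 → best response Out.
Player 3 against (B, East): payoffs 7, 10 → best response Out.
No profile is a mutual best response for all players.

There is no pure-strategy Nash equilibrium.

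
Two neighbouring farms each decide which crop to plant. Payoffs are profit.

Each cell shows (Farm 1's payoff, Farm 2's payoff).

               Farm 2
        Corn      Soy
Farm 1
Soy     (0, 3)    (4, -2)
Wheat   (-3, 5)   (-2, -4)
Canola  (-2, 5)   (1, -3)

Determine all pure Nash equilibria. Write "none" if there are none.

The unique pure-strategy Nash equilibrium is (Soy, Corn).

For each player, find the best response to each opponent profile; mutual best responses are the pure NE.
Farm 1 against Corn: payoffs 0, -3, -2 → best response Soy.
Farm 1 against Soy: payoffs 4, -2, 1 → best response Soy.
Farm 2 against Soy: payoffs 3, -2 → best response Corn.
Farm 2 against Wheat: payoffs 5, -4 → best response Corn.
Farm 2 against Canola: payoffs 5, -3 → best response Corn.
Mutual best responses: (Soy, Corn).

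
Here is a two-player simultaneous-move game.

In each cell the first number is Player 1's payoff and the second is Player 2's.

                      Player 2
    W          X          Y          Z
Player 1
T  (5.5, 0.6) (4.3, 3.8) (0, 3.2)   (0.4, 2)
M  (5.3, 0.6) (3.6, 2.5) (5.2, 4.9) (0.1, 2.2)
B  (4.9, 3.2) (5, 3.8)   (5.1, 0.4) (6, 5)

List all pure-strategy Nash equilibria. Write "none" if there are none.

(M, Y), (B, Z)

(T, W): Player 2 can switch to X (0.6 → 3.8). Not NE.
(T, X): Player 1 can switch to B (4.3 → 5). Not NE.
(T, Y): Player 1 can switch to M (0 → 5.2). Not NE.
(T, Z): Player 1 can switch to B (0.4 → 6). Not NE.
(M, W): Player 1 can switch to T (5.3 → 5.5). Not NE.
(M, X): Player 1 can switch to T (3.6 → 4.3). Not NE.
(M, Y): Player 1 gets 5.2, best alternative 5.1; Player 2 gets 4.9, best alternative 2.5. No profitable deviation — NE.
(M, Z): Player 1 can switch to T (0.1 → 0.4). Not NE.
(B, W): Player 1 can switch to T (4.9 → 5.5). Not NE.
(B, Z): Player 1 gets 6, best alternative 0.4; Player 2 gets 5, best alternative 3.8. No profitable deviation — NE.
(The remaining 2 profiles each have a profitable deviation by the same check.)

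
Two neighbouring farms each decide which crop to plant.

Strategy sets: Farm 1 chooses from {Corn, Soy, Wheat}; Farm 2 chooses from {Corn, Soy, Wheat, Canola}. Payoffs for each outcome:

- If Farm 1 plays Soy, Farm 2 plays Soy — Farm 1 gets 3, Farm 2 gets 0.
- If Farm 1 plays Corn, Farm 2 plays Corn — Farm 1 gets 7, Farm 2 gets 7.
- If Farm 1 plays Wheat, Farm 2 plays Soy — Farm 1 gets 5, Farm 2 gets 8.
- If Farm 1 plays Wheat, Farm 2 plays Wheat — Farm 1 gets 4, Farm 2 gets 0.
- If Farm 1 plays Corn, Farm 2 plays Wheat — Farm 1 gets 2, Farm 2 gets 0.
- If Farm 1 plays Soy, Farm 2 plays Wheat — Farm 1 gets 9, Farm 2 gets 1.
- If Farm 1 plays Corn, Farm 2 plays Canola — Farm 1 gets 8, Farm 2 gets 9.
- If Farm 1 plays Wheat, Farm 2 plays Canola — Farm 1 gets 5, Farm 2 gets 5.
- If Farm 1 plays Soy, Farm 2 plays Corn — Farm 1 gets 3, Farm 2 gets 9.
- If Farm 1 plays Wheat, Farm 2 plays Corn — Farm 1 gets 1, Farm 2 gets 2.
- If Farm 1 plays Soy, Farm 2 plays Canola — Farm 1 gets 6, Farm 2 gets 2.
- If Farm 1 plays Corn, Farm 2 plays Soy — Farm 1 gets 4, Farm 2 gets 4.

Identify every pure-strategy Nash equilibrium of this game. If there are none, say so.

(Corn, Corn): Farm 2 can switch to Canola (7 → 9). Not NE.
(Corn, Soy): Farm 1 can switch to Wheat (4 → 5). Not NE.
(Corn, Wheat): Farm 1 can switch to Soy (2 → 9). Not NE.
(Corn, Canola): Farm 1 gets 8, best alternative 6; Farm 2 gets 9, best alternative 7. No profitable deviation — NE.
(Soy, Corn): Farm 1 can switch to Corn (3 → 7). Not NE.
(Soy, Soy): Farm 1 can switch to Corn (3 → 4). Not NE.
(Soy, Wheat): Farm 2 can switch to Corn (1 → 9). Not NE.
(Soy, Canola): Farm 1 can switch to Corn (6 → 8). Not NE.
(Wheat, Corn): Farm 1 can switch to Corn (1 → 7). Not NE.
(Wheat, Soy): Farm 1 gets 5, best alternative 4; Farm 2 gets 8, best alternative 5. No profitable deviation — NE.
(Wheat, Wheat): Farm 1 can switch to Soy (4 → 9). Not NE.
(Wheat, Canola): Farm 1 can switch to Corn (5 → 8). Not NE.

Pure-strategy Nash equilibria: (Corn, Canola), (Wheat, Soy)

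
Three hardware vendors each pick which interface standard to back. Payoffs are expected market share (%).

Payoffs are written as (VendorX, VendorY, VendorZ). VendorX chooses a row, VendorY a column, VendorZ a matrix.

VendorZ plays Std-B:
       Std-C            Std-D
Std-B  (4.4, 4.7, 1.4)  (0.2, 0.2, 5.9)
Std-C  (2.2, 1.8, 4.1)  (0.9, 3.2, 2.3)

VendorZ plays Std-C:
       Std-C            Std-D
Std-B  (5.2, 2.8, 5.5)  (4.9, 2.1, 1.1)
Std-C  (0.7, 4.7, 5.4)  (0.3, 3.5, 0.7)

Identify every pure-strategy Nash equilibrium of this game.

For each strategy profile, look for a profitable unilateral deviation.
(Std-B, Std-C, Std-B): VendorZ can switch to Std-C (1.4 → 5.5). Not NE.
(Std-B, Std-C, Std-C): VendorX gets 5.2, best alternative 0.7; VendorY gets 2.8, best alternative 2.1; VendorZ gets 5.5, best alternative 1.4. No profitable deviation — NE.
(Std-B, Std-D, Std-B): VendorX can switch to Std-C (0.2 → 0.9). Not NE.
(Std-B, Std-D, Std-C): VendorY can switch to Std-C (2.1 → 2.8). Not NE.
(Std-C, Std-C, Std-B): VendorX can switch to Std-B (2.2 → 4.4). Not NE.
(Std-C, Std-C, Std-C): VendorX can switch to Std-B (0.7 → 5.2). Not NE.
(Std-C, Std-D, Std-B): VendorX gets 0.9, best alternative 0.2; VendorY gets 3.2, best alternative 1.8; VendorZ gets 2.3, best alternative 0.7. No profitable deviation — NE.
(Std-C, Std-D, Std-C): VendorX can switch to Std-B (0.3 → 4.9). Not NE.

The pure Nash equilibria are (Std-B, Std-C, Std-C) and (Std-C, Std-D, Std-B).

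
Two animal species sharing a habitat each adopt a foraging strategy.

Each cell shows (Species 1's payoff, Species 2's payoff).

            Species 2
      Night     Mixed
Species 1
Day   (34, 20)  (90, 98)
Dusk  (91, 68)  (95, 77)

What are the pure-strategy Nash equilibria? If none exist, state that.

Species 1 against Night: payoffs 34, 91 → best response Dusk.
Species 1 against Mixed: payoffs 90, 95 → best response Dusk.
Species 2 against Day: payoffs 20, 98 → best response Mixed.
Species 2 against Dusk: payoffs 68, 77 → best response Mixed.
Mutual best responses: (Dusk, Mixed).

The unique pure-strategy Nash equilibrium is (Dusk, Mixed).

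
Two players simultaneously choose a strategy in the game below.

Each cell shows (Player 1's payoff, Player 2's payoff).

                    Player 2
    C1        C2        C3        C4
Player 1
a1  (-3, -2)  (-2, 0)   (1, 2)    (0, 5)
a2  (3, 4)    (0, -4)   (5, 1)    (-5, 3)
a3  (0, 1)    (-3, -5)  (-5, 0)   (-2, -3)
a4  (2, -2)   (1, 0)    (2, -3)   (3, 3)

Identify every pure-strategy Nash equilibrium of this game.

The pure Nash equilibria are (a2, C1), (a4, C4).

(a1, C1): Player 1 can switch to a2 (-3 → 3). Not NE.
(a1, C2): Player 1 can switch to a2 (-2 → 0). Not NE.
(a1, C3): Player 1 can switch to a2 (1 → 5). Not NE.
(a1, C4): Player 1 can switch to a4 (0 → 3). Not NE.
(a2, C1): Player 1 gets 3, best alternative 2; Player 2 gets 4, best alternative 3. No profitable deviation — NE.
(a2, C2): Player 1 can switch to a4 (0 → 1). Not NE.
(a2, C3): Player 2 can switch to C1 (1 → 4). Not NE.
(a2, C4): Player 1 can switch to a1 (-5 → 0). Not NE.
(a3, C1): Player 1 can switch to a2 (0 → 3). Not NE.
(a3, C2): Player 1 can switch to a1 (-3 → -2). Not NE.
(a3, C3): Player 1 can switch to a1 (-5 → 1). Not NE.
(a4, C4): Player 1 gets 3, best alternative 0; Player 2 gets 3, best alternative 0. No profitable deviation — NE.
(The remaining 4 profiles each have a profitable deviation by the same check.)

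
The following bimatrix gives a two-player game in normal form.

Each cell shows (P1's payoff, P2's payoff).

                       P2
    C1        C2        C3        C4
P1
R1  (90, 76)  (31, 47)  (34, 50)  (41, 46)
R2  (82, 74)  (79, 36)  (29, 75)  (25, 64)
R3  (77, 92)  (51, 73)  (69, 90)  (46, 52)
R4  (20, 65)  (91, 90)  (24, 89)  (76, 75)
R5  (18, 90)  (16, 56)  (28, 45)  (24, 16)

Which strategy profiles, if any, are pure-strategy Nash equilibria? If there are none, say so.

(R1, C1), (R4, C2)

(R1, C1): P1 gets 90, best alternative 82; P2 gets 76, best alternative 50. No profitable deviation — NE.
(R1, C2): P1 can switch to R2 (31 → 79). Not NE.
(R1, C3): P1 can switch to R3 (34 → 69). Not NE.
(R1, C4): P1 can switch to R3 (41 → 46). Not NE.
(R2, C1): P1 can switch to R1 (82 → 90). Not NE.
(R2, C2): P1 can switch to R4 (79 → 91). Not NE.
(R2, C3): P1 can switch to R1 (29 → 34). Not NE.
(R2, C4): P1 can switch to R1 (25 → 41). Not NE.
(R3, C1): P1 can switch to R1 (77 → 90). Not NE.
(R3, C2): P1 can switch to R2 (51 → 79). Not NE.
(R3, C3): P2 can switch to C1 (90 → 92). Not NE.
(R3, C4): P1 can switch to R4 (46 → 76). Not NE.
(R4, C1): P1 can switch to R1 (20 → 90). Not NE.
(R4, C2): P1 gets 91, best alternative 79; P2 gets 90, best alternative 89. No profitable deviation — NE.
(The remaining 6 profiles each have a profitable deviation by the same check.)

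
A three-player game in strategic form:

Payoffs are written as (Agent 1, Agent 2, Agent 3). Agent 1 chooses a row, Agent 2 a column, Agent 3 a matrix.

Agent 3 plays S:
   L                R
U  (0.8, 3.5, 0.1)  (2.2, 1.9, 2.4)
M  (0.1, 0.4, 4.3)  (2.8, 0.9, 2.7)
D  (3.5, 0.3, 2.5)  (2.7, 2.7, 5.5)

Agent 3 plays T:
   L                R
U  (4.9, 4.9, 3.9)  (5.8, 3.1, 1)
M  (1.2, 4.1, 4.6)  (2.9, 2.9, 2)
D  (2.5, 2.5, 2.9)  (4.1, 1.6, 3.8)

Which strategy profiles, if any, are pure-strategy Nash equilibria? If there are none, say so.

Agent 1 against (L, S): payoffs 0.8, 0.1, 3.5 → best response D.
Agent 1 against (L, T): payoffs 4.9, 1.2, 2.5 → best response U.
Agent 1 against (R, S): payoffs 2.2, 2.8, 2.7 → best response M.
Agent 1 against (R, T): payoffs 5.8, 2.9, 4.1 → best response U.
Agent 2 against (U, S): payoffs 3.5, 1.9 → best response L.
Agent 2 against (U, T): payoffs 4.9, 3.1 → best response L.
Agent 2 against (M, S): payoffs 0.4, 0.9 → best response R.
Agent 2 against (M, T): payoffs 4.1, 2.9 → best response L.
Agent 2 against (D, S): payoffs 0.3, 2.7 → best response R.
Agent 2 against (D, T): payoffs 2.5, 1.6 → best response L.
Agent 3 against (U, L): payoffs 0.1, 3.9 → best response T.
Agent 3 against (U, R): payoffs 2.4, 1 → best response S.
Agent 3 against (M, L): payoffs 4.3, 4.6 → best response T.
Agent 3 against (M, R): payoffs 2.7, 2 → best response S.
Agent 3 against (D, L): payoffs 2.5, 2.9 → best response T.
Agent 3 against (D, R): payoffs 5.5, 3.8 → best response S.
Mutual best responses: (U, L, T); (M, R, S).

(U, L, T); (M, R, S)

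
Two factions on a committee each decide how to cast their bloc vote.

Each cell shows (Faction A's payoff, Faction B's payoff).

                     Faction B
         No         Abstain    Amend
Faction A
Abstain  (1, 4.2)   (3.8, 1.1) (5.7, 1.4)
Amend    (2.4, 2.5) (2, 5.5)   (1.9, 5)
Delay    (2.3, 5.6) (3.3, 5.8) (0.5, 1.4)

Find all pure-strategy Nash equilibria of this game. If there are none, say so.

This game has no pure Nash equilibrium.

Faction A against No: payoffs 1, 2.4, 2.3 → best response Amend.
Faction A against Abstain: payoffs 3.8, 2, 3.3 → best response Abstain.
Faction A against Amend: payoffs 5.7, 1.9, 0.5 → best response Abstain.
Faction B against Abstain: payoffs 4.2, 1.1, 1.4 → best response No.
Faction B against Amend: payoffs 2.5, 5.5, 5 → best response Abstain.
Faction B against Delay: payoffs 5.6, 5.8, 1.4 → best response Abstain.
No profile is a mutual best response for all players.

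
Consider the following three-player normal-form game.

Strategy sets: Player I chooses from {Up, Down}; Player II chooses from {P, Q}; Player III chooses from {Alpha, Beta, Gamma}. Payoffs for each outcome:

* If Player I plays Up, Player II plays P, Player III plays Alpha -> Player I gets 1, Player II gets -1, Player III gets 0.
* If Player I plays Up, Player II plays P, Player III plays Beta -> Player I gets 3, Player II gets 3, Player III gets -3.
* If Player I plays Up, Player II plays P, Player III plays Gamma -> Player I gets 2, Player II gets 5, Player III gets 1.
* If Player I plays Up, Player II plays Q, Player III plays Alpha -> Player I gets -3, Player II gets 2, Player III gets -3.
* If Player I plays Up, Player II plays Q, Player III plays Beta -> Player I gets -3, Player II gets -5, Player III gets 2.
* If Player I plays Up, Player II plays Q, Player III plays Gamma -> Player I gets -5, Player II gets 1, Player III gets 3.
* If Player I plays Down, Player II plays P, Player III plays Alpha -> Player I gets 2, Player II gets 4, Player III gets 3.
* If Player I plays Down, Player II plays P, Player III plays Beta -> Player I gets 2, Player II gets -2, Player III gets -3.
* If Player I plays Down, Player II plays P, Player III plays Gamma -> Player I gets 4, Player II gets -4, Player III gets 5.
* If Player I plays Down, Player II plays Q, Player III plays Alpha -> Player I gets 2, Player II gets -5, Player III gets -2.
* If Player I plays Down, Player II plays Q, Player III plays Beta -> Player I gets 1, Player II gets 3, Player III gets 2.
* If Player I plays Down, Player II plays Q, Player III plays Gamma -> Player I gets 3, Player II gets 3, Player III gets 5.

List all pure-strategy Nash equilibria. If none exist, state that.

The unique pure-strategy Nash equilibrium is (Down, Q, Gamma).

Player I against (P, Alpha): payoffs 1, 2 → best response Down.
Player I against (P, Beta): payoffs 3, 2 → best response Up.
Player I against (P, Gamma): payoffs 2, 4 → best response Down.
Player I against (Q, Alpha): payoffs -3, 2 → best response Down.
Player I against (Q, Beta): payoffs -3, 1 → best response Down.
Player I against (Q, Gamma): payoffs -5, 3 → best response Down.
Player II against (Up, Alpha): payoffs -1, 2 → best response Q.
Player II against (Up, Beta): payoffs 3, -5 → best response P.
Player II against (Up, Gamma): payoffs 5, 1 → best response P.
Player II against (Down, Alpha): payoffs 4, -5 → best response P.
Player II against (Down, Beta): payoffs -2, 3 → best response Q.
Player II against (Down, Gamma): payoffs -4, 3 → best response Q.
Player III against (Up, P): payoffs 0, -3, 1 → best response Gamma.
Player III against (Up, Q): payoffs -3, 2, 3 → best response Gamma.
Player III against (Down, P): payoffs 3, -3, 5 → best response Gamma.
Player III against (Down, Q): payoffs -2, 2, 5 → best response Gamma.
Mutual best responses: (Down, Q, Gamma).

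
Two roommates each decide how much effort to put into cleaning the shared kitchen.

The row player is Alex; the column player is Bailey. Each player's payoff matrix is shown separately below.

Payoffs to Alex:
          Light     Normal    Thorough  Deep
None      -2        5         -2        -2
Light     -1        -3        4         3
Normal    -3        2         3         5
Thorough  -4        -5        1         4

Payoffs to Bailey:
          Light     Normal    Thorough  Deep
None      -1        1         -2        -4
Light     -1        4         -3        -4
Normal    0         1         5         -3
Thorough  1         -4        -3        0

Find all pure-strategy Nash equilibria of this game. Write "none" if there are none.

Alex against Light: payoffs -2, -1, -3, -4 → best response Light.
Alex against Normal: payoffs 5, -3, 2, -5 → best response None.
Alex against Thorough: payoffs -2, 4, 3, 1 → best response Light.
Alex against Deep: payoffs -2, 3, 5, 4 → best response Normal.
Bailey against None: payoffs -1, 1, -2, -4 → best response Normal.
Bailey against Light: payoffs -1, 4, -3, -4 → best response Normal.
Bailey against Normal: payoffs 0, 1, 5, -3 → best response Thorough.
Bailey against Thorough: payoffs 1, -4, -3, 0 → best response Light.
Mutual best responses: (None, Normal).

The unique pure-strategy Nash equilibrium is (None, Normal).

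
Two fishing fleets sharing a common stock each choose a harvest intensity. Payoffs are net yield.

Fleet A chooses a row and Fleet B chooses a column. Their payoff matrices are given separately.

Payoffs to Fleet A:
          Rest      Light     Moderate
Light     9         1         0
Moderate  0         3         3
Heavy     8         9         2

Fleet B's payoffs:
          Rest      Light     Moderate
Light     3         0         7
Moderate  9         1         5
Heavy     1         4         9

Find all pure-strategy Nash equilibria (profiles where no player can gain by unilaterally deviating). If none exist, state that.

(Light, Rest): Fleet B can switch to Moderate (3 → 7). Not NE.
(Light, Light): Fleet A can switch to Moderate (1 → 3). Not NE.
(Light, Moderate): Fleet A can switch to Moderate (0 → 3). Not NE.
(Moderate, Rest): Fleet A can switch to Light (0 → 9). Not NE.
(Moderate, Light): Fleet A can switch to Heavy (3 → 9). Not NE.
(Moderate, Moderate): Fleet B can switch to Rest (5 → 9). Not NE.
(Heavy, Rest): Fleet A can switch to Light (8 → 9). Not NE.
(Heavy, Light): Fleet B can switch to Moderate (4 → 9). Not NE.
(The remaining 1 profile has a profitable deviation by the same check.)

There is no pure-strategy Nash equilibrium.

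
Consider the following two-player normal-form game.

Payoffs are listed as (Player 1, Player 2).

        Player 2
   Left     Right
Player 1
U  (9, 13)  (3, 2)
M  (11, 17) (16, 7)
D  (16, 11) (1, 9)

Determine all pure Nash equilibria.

Mark each player's best response to every combination of opponents' strategies; a profile where every player is best-responding is a pure Nash equilibrium.
Player 1 against Left: payoffs 9, 11, 16 → best response D.
Player 1 against Right: payoffs 3, 16, 1 → best response M.
Player 2 against U: payoffs 13, 2 → best response Left.
Player 2 against M: payoffs 17, 7 → best response Left.
Player 2 against D: payoffs 11, 9 → best response Left.
Mutual best responses: (D, Left).

The unique pure-strategy Nash equilibrium is (D, Left).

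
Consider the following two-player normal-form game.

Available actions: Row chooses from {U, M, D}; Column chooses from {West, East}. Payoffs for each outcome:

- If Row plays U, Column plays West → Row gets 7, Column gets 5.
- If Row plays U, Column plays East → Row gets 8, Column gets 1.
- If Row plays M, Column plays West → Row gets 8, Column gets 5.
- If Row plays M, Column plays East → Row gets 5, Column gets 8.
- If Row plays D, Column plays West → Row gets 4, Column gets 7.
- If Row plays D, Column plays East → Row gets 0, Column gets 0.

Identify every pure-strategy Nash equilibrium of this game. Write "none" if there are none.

(U, West): Row can switch to M (7 → 8). Not NE.
(U, East): Column can switch to West (1 → 5). Not NE.
(M, West): Column can switch to East (5 → 8). Not NE.
(M, East): Row can switch to U (5 → 8). Not NE.
(D, West): Row can switch to U (4 → 7). Not NE.
(D, East): Row can switch to U (0 → 8). Not NE.

There is no pure-strategy Nash equilibrium.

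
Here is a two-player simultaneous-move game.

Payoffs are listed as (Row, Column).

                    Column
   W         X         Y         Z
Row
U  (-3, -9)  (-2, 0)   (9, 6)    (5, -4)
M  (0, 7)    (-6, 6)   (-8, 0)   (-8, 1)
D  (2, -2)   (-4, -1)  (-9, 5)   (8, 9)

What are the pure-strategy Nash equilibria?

The pure Nash equilibria are (U, Y); (D, Z).

Row against W: payoffs -3, 0, 2 → best response D.
Row against X: payoffs -2, -6, -4 → best response U.
Row against Y: payoffs 9, -8, -9 → best response U.
Row against Z: payoffs 5, -8, 8 → best response D.
Column against U: payoffs -9, 0, 6, -4 → best response Y.
Column against M: payoffs 7, 6, 0, 1 → best response W.
Column against D: payoffs -2, -1, 5, 9 → best response Z.
Mutual best responses: (U, Y); (D, Z).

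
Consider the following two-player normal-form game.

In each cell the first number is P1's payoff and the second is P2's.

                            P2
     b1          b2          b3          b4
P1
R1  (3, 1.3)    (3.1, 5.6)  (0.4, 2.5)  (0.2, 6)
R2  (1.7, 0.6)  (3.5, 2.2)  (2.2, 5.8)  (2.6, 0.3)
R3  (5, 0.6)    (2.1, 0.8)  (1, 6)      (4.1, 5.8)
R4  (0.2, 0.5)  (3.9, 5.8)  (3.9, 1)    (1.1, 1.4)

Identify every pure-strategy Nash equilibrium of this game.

Pure NE: (R4, b2)

Check each profile: it is a Nash equilibrium iff no player can strictly gain by switching unilaterally.
(R1, b1): P1 can switch to R3 (3 → 5). Not NE.
(R1, b2): P1 can switch to R2 (3.1 → 3.5). Not NE.
(R1, b3): P1 can switch to R2 (0.4 → 2.2). Not NE.
(R1, b4): P1 can switch to R2 (0.2 → 2.6). Not NE.
(R2, b1): P1 can switch to R1 (1.7 → 3). Not NE.
(R2, b2): P1 can switch to R4 (3.5 → 3.9). Not NE.
(R2, b3): P1 can switch to R4 (2.2 → 3.9). Not NE.
(R2, b4): P1 can switch to R3 (2.6 → 4.1). Not NE.
(R4, b2): P1 gets 3.9, best alternative 3.5; P2 gets 5.8, best alternative 1.4. No profitable deviation — NE.
(The remaining 7 profiles each have a profitable deviation by the same check.)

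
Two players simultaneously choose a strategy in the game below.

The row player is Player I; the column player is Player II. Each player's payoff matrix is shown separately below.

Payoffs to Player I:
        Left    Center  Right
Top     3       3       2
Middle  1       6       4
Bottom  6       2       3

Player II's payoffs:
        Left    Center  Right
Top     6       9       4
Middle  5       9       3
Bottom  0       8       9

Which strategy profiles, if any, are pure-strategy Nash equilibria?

(Top, Left): Player I can switch to Bottom (3 → 6). Not NE.
(Top, Center): Player I can switch to Middle (3 → 6). Not NE.
(Top, Right): Player I can switch to Middle (2 → 4). Not NE.
(Middle, Left): Player I can switch to Top (1 → 3). Not NE.
(Middle, Center): Player I gets 6, best alternative 3; Player II gets 9, best alternative 5. No profitable deviation — NE.
(Middle, Right): Player II can switch to Left (3 → 5). Not NE.
(Bottom, Left): Player II can switch to Center (0 → 8). Not NE.
(Bottom, Center): Player I can switch to Top (2 → 3). Not NE.
(Bottom, Right): Player I can switch to Middle (3 → 4). Not NE.

Pure NE: (Middle, Center)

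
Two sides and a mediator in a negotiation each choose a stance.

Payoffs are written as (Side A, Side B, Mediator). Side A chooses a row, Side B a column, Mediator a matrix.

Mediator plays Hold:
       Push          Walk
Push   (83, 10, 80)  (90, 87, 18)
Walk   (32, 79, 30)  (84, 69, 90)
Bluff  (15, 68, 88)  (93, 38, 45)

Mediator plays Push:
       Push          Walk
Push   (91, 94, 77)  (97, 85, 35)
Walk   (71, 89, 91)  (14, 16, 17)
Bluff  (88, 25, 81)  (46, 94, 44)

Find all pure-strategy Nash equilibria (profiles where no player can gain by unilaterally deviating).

This game has no pure Nash equilibrium.

Mark each player's best response to every combination of opponents' strategies; a profile where every player is best-responding is a pure Nash equilibrium.
Side A against (Push, Hold): payoffs 83, 32, 15 → best response Push.
Side A against (Push, Push): payoffs 91, 71, 88 → best response Push.
Side A against (Walk, Hold): payoffs 90, 84, 93 → best response Bluff.
Side A against (Walk, Push): payoffs 97, 14, 46 → best response Push.
Side B against (Push, Hold): payoffs 10, 87 → best response Walk.
Side B against (Push, Push): payoffs 94, 85 → best response Push.
Side B against (Walk, Hold): payoffs 79, 69 → best response Push.
Side B against (Walk, Push): payoffs 89, 16 → best response Push.
Side B against (Bluff, Hold): payoffs 68, 38 → best response Push.
Side B against (Bluff, Push): payoffs 25, 94 → best response Walk.
Mediator against (Push, Push): payoffs 80, 77 → best response Hold.
Mediator against (Push, Walk): payoffs 18, 35 → best response Push.
Mediator against (Walk, Push): payoffs 30, 91 → best response Push.
Mediator against (Walk, Walk): payoffs 90, 17 → best response Hold.
Mediator against (Bluff, Push): payoffs 88, 81 → best response Hold.
Mediator against (Bluff, Walk): payoffs 45, 44 → best response Hold.
No profile is a mutual best response for all players.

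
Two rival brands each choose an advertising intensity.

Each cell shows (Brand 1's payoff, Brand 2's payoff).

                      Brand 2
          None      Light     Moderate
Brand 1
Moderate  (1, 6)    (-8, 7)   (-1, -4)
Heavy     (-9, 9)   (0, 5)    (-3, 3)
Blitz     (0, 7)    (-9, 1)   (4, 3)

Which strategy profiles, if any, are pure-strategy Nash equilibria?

(Moderate, None): Brand 2 can switch to Light (6 → 7). Not NE.
(Moderate, Light): Brand 1 can switch to Heavy (-8 → 0). Not NE.
(Moderate, Moderate): Brand 1 can switch to Blitz (-1 → 4). Not NE.
(Heavy, None): Brand 1 can switch to Moderate (-9 → 1). Not NE.
(Heavy, Light): Brand 2 can switch to None (5 → 9). Not NE.
(Heavy, Moderate): Brand 1 can switch to Moderate (-3 → -1). Not NE.
(The remaining 3 profiles each have a profitable deviation by the same check.)

This game has no pure Nash equilibrium.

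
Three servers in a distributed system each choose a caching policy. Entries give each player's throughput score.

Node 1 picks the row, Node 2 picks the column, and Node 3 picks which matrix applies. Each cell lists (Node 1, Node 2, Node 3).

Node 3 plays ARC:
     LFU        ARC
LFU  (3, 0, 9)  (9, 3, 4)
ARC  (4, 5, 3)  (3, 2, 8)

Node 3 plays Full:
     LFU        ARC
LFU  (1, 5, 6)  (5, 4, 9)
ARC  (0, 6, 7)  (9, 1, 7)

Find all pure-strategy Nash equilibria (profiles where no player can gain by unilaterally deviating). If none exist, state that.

This game has no pure Nash equilibrium.

Node 1 against (LFU, ARC): payoffs 3, 4 → best response ARC.
Node 1 against (LFU, Full): payoffs 1, 0 → best response LFU.
Node 1 against (ARC, ARC): payoffs 9, 3 → best response LFU.
Node 1 against (ARC, Full): payoffs 5, 9 → best response ARC.
Node 2 against (LFU, ARC): payoffs 0, 3 → best response ARC.
Node 2 against (LFU, Full): payoffs 5, 4 → best response LFU.
Node 2 against (ARC, ARC): payoffs 5, 2 → best response LFU.
Node 2 against (ARC, Full): payoffs 6, 1 → best response LFU.
Node 3 against (LFU, LFU): payoffs 9, 6 → best response ARC.
Node 3 against (LFU, ARC): payoffs 4, 9 → best response Full.
Node 3 against (ARC, LFU): payoffs 3, 7 → best response Full.
Node 3 against (ARC, ARC): payoffs 8, 7 → best response ARC.
No profile is a mutual best response for all players.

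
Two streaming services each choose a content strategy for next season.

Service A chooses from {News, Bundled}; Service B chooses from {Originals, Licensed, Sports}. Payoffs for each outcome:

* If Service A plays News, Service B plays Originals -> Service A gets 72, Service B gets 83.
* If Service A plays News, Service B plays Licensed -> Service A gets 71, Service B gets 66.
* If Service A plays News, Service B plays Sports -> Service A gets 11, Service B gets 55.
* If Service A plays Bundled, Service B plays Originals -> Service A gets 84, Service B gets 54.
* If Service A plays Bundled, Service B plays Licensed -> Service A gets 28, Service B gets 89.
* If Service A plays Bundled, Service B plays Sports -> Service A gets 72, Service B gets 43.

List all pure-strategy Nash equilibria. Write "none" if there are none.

none

For each strategy profile, look for a profitable unilateral deviation.
(News, Originals): Service A can switch to Bundled (72 → 84). Not NE.
(News, Licensed): Service B can switch to Originals (66 → 83). Not NE.
(News, Sports): Service A can switch to Bundled (11 → 72). Not NE.
(Bundled, Originals): Service B can switch to Licensed (54 → 89). Not NE.
(Bundled, Licensed): Service A can switch to News (28 → 71). Not NE.
(Bundled, Sports): Service B can switch to Originals (43 → 54). Not NE.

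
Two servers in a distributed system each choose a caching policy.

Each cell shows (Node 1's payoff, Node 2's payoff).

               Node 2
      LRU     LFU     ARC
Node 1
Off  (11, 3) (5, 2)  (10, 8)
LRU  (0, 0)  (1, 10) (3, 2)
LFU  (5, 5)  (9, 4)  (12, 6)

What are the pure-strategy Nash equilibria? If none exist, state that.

(LFU, ARC)

Node 1 against LRU: payoffs 11, 0, 5 → best response Off.
Node 1 against LFU: payoffs 5, 1, 9 → best response LFU.
Node 1 against ARC: payoffs 10, 3, 12 → best response LFU.
Node 2 against Off: payoffs 3, 2, 8 → best response ARC.
Node 2 against LRU: payoffs 0, 10, 2 → best response LFU.
Node 2 against LFU: payoffs 5, 4, 6 → best response ARC.
Mutual best responses: (LFU, ARC).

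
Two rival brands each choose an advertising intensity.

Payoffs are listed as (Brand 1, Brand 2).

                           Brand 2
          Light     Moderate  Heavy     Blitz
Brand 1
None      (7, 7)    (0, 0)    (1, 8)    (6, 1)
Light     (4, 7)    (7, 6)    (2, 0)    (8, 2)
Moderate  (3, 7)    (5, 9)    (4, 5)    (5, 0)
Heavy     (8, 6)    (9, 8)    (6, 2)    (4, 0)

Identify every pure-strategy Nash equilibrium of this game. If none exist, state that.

The unique pure-strategy Nash equilibrium is (Heavy, Moderate).

For each strategy profile, look for a profitable unilateral deviation.
(None, Light): Brand 1 can switch to Heavy (7 → 8). Not NE.
(None, Moderate): Brand 1 can switch to Light (0 → 7). Not NE.
(None, Heavy): Brand 1 can switch to Light (1 → 2). Not NE.
(None, Blitz): Brand 1 can switch to Light (6 → 8). Not NE.
(Light, Light): Brand 1 can switch to None (4 → 7). Not NE.
(Light, Moderate): Brand 1 can switch to Heavy (7 → 9). Not NE.
(Light, Heavy): Brand 1 can switch to Moderate (2 → 4). Not NE.
(Light, Blitz): Brand 2 can switch to Light (2 → 7). Not NE.
(Heavy, Moderate): Brand 1 gets 9, best alternative 7; Brand 2 gets 8, best alternative 6. No profitable deviation — NE.
(The remaining 7 profiles each have a profitable deviation by the same check.)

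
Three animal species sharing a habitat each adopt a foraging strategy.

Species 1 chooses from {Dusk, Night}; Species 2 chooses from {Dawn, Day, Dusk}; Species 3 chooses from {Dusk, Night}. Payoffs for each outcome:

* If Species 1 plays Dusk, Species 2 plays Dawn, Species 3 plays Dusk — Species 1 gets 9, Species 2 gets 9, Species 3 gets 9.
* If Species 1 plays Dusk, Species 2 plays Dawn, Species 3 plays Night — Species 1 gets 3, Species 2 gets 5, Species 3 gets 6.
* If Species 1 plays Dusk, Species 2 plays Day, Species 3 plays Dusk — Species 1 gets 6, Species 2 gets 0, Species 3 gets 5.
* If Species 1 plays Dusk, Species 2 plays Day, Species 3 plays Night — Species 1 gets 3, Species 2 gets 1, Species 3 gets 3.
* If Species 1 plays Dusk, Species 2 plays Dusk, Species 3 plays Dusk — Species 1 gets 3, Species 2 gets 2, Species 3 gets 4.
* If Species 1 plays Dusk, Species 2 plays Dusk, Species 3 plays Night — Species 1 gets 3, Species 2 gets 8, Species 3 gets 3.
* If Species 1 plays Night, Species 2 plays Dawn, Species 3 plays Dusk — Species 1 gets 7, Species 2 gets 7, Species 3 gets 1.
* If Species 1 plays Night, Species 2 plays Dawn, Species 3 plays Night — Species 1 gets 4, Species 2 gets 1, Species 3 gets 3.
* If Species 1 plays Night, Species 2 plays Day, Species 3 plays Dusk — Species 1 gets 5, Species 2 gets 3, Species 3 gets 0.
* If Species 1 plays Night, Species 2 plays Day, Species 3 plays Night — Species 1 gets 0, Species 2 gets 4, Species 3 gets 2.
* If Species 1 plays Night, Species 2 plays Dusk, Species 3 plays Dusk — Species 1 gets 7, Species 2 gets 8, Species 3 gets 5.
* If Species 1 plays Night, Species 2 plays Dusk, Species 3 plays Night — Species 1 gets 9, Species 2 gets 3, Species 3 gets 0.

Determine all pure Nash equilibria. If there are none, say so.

(Dusk, Dawn, Dusk): Species 1 gets 9, best alternative 7; Species 2 gets 9, best alternative 2; Species 3 gets 9, best alternative 6. No profitable deviation — NE.
(Dusk, Dawn, Night): Species 1 can switch to Night (3 → 4). Not NE.
(Dusk, Day, Dusk): Species 2 can switch to Dawn (0 → 9). Not NE.
(Dusk, Day, Night): Species 2 can switch to Dawn (1 → 5). Not NE.
(Dusk, Dusk, Dusk): Species 1 can switch to Night (3 → 7). Not NE.
(Dusk, Dusk, Night): Species 1 can switch to Night (3 → 9). Not NE.
(Night, Dawn, Dusk): Species 1 can switch to Dusk (7 → 9). Not NE.
(Night, Dawn, Night): Species 2 can switch to Day (1 → 4). Not NE.
(Night, Day, Dusk): Species 1 can switch to Dusk (5 → 6). Not NE.
(Night, Day, Night): Species 1 can switch to Dusk (0 → 3). Not NE.
(Night, Dusk, Dusk): Species 1 gets 7, best alternative 3; Species 2 gets 8, best alternative 7; Species 3 gets 5, best alternative 0. No profitable deviation — NE.
(Night, Dusk, Night): Species 2 can switch to Day (3 → 4). Not NE.

The pure Nash equilibria are (Dusk, Dawn, Dusk), (Night, Dusk, Dusk).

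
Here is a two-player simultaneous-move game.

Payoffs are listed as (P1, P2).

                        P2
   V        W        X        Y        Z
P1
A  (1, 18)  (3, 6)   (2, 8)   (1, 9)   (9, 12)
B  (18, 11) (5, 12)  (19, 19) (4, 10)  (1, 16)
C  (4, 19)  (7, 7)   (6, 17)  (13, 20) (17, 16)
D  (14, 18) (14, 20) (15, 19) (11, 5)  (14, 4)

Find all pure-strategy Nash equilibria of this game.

(A, V): P1 can switch to B (1 → 18). Not NE.
(A, W): P1 can switch to B (3 → 5). Not NE.
(A, X): P1 can switch to B (2 → 19). Not NE.
(A, Y): P1 can switch to B (1 → 4). Not NE.
(A, Z): P1 can switch to C (9 → 17). Not NE.
(B, V): P2 can switch to W (11 → 12). Not NE.
(B, W): P1 can switch to C (5 → 7). Not NE.
(B, X): P1 gets 19, best alternative 15; P2 gets 19, best alternative 16. No profitable deviation — NE.
(B, Y): P1 can switch to C (4 → 13). Not NE.
(B, Z): P1 can switch to A (1 → 9). Not NE.
(C, V): P1 can switch to B (4 → 18). Not NE.
(C, Y): P1 gets 13, best alternative 11; P2 gets 20, best alternative 19. No profitable deviation — NE.
(D, W): P1 gets 14, best alternative 7; P2 gets 20, best alternative 19. No profitable deviation — NE.
(The remaining 7 profiles each have a profitable deviation by the same check.)

(B, X) and (C, Y) and (D, W)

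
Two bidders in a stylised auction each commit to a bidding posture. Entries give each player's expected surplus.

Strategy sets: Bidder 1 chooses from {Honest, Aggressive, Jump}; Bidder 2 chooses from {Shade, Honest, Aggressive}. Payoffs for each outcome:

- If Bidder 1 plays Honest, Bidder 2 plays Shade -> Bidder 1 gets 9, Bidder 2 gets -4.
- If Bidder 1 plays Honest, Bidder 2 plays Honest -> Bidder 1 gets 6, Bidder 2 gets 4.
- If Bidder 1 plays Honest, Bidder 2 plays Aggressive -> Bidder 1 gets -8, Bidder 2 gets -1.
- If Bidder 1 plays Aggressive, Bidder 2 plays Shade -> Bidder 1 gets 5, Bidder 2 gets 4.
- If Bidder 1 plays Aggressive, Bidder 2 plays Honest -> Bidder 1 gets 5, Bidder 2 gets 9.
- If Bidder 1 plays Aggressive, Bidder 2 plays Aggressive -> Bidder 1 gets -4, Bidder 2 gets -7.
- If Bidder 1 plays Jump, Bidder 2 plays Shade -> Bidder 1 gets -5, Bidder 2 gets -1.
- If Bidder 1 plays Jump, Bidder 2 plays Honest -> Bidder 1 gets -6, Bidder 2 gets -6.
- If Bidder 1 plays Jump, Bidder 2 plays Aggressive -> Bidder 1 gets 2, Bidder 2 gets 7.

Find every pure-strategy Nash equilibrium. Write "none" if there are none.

Mark each player's best response to every combination of opponents' strategies; a profile where every player is best-responding is a pure Nash equilibrium.
Bidder 1 against Shade: payoffs 9, 5, -5 → best response Honest.
Bidder 1 against Honest: payoffs 6, 5, -6 → best response Honest.
Bidder 1 against Aggressive: payoffs -8, -4, 2 → best response Jump.
Bidder 2 against Honest: payoffs -4, 4, -1 → best response Honest.
Bidder 2 against Aggressive: payoffs 4, 9, -7 → best response Honest.
Bidder 2 against Jump: payoffs -1, -6, 7 → best response Aggressive.
Mutual best responses: (Honest, Honest); (Jump, Aggressive).

Pure-strategy Nash equilibria: (Honest, Honest); (Jump, Aggressive)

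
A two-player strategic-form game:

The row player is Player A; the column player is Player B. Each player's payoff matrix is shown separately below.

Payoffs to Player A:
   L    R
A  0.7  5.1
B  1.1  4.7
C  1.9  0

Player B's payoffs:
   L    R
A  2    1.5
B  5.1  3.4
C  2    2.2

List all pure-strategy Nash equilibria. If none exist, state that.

No pure-strategy Nash equilibrium.

Player A against L: payoffs 0.7, 1.1, 1.9 → best response C.
Player A against R: payoffs 5.1, 4.7, 0 → best response A.
Player B against A: payoffs 2, 1.5 → best response L.
Player B against B: payoffs 5.1, 3.4 → best response L.
Player B against C: payoffs 2, 2.2 → best response R.
No profile is a mutual best response for all players.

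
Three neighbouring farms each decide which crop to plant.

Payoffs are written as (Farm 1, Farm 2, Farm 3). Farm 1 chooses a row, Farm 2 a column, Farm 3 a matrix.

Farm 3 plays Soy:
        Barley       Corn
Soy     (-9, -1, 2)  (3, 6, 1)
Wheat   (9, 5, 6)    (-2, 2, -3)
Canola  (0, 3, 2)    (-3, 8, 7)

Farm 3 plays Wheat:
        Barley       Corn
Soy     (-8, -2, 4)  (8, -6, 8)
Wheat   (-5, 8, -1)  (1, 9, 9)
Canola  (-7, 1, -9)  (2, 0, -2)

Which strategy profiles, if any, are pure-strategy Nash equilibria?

Check each profile: it is a Nash equilibrium iff no player can strictly gain by switching unilaterally.
(Soy, Barley, Soy): Farm 1 can switch to Wheat (-9 → 9). Not NE.
(Soy, Barley, Wheat): Farm 1 can switch to Wheat (-8 → -5). Not NE.
(Soy, Corn, Soy): Farm 3 can switch to Wheat (1 → 8). Not NE.
(Soy, Corn, Wheat): Farm 2 can switch to Barley (-6 → -2). Not NE.
(Wheat, Barley, Soy): Farm 1 gets 9, best alternative 0; Farm 2 gets 5, best alternative 2; Farm 3 gets 6, best alternative -1. No profitable deviation — NE.
(Wheat, Barley, Wheat): Farm 2 can switch to Corn (8 → 9). Not NE.
(Wheat, Corn, Soy): Farm 1 can switch to Soy (-2 → 3). Not NE.
(Wheat, Corn, Wheat): Farm 1 can switch to Soy (1 → 8). Not NE.
(Canola, Barley, Soy): Farm 1 can switch to Wheat (0 → 9). Not NE.
(The remaining 3 profiles each have a profitable deviation by the same check.)

The unique pure-strategy Nash equilibrium is (Wheat, Barley, Soy).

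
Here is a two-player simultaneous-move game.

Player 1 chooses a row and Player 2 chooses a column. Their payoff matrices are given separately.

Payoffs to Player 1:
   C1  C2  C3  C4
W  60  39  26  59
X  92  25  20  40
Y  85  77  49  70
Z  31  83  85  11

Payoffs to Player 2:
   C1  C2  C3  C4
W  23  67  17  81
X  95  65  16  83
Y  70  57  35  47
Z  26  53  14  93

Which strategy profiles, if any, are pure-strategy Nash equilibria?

(W, C1): Player 1 can switch to X (60 → 92). Not NE.
(W, C2): Player 1 can switch to Y (39 → 77). Not NE.
(W, C3): Player 1 can switch to Y (26 → 49). Not NE.
(W, C4): Player 1 can switch to Y (59 → 70). Not NE.
(X, C1): Player 1 gets 92, best alternative 85; Player 2 gets 95, best alternative 83. No profitable deviation — NE.
(X, C2): Player 1 can switch to W (25 → 39). Not NE.
(X, C3): Player 1 can switch to W (20 → 26). Not NE.
(X, C4): Player 1 can switch to W (40 → 59). Not NE.
(Y, C1): Player 1 can switch to X (85 → 92). Not NE.
(The remaining 7 profiles each have a profitable deviation by the same check.)

Pure NE: (X, C1)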